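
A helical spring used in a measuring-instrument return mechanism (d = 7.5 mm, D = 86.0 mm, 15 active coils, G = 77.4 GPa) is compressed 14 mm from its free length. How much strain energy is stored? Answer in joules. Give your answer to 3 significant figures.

0.314 J

k = Gd⁴/(8D³N_a) = (77.4×10³)(7.5⁴)/(8·86.0³·15) = 3.2086 N/mm
U = ½kδ² = 0.5 × 3.2086 × 14² = 314.44 N·mm = 0.31444 J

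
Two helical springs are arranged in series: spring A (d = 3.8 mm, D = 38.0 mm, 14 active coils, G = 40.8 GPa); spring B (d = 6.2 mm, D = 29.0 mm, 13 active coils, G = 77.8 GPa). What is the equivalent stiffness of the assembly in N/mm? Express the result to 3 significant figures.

k_A = Gd⁴/(8D³N_a) = (40.8×10³)(3.8⁴)/(8·38.0³·14) = 1.3843 N/mm
k_B = Gd⁴/(8D³N_a) = (77.8×10³)(6.2⁴)/(8·29.0³·13) = 45.323 N/mm
Series: 1/k_eq = 1/1.3843 + 1/45.323 = 0.74446; k_eq = 1.3433 N/mm

1.34 N/mm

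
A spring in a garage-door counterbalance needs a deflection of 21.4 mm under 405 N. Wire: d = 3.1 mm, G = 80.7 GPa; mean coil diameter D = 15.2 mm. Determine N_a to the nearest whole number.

14

Required rate k = F/δ = 405/21.4 = 18.925 N/mm
N_a = Gd⁴/(8D³k) = (80.7×10³ × 3.1⁴)/(8 × 15.2³ × 18.925)
    = 7.45281e+06 / 531694 = 14.02 → 14 coils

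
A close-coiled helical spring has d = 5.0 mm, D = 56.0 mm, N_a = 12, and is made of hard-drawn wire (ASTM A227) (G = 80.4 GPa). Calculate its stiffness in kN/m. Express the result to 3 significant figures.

k = Gd⁴/(8D³N_a) = (80.4×10³ × 5.0⁴) / (8 × 56.0³ × 12)
  = 5.025e+07 / 1.68591e+07 = 2.9806 N/mm

2.98 kN/m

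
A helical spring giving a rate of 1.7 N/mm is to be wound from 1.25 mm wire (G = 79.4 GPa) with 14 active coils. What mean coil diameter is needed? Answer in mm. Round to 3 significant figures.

D = (Gd⁴/(8N_a·k))^(1/3) = (79.4×10³·1.25⁴/(8·14·1.7))^(1/3)
  = (1018.11)^(1/3) = 10.0600 mm

10.1 mm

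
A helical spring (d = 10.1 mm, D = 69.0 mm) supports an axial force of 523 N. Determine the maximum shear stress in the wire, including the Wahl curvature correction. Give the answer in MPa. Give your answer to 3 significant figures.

109 MPa

Spring index C = D/d = 69.0/10.1 = 6.8317
K_W = (4C−1)/(4C−4) + 0.615/C = 26.327/23.327 + 0.0900 = 1.2186
τ₀ = 8FD/(πd³) = 8·523·69.0/(π·10.1³) = 288696/3236.8 = 89.192 MPa
τ_max = K·τ₀ = 1.2186 × 89.192 = 108.69 MPa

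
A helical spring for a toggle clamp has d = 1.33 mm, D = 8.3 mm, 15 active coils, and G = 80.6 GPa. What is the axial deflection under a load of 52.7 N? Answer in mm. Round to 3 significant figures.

14.3 mm

k = Gd⁴/(8D³N_a) = (80.6×10³)(1.33⁴)/(8·8.3³·15) = 3.6756 N/mm
δ = F/k = 52.7 / 3.6756 = 14.338 mm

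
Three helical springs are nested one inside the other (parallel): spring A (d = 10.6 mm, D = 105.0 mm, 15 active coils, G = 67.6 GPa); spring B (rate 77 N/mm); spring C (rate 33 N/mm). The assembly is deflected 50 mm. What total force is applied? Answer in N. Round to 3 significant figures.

5810 N

k_A = Gd⁴/(8D³N_a) = (67.6×10³)(10.6⁴)/(8·105.0³·15) = 6.1436 N/mm
Parallel: k_eq = 6.1436 + 77 + 33 = 116.14 N/mm
F = k_eq·δ = 116.14·50 = 5807.2 N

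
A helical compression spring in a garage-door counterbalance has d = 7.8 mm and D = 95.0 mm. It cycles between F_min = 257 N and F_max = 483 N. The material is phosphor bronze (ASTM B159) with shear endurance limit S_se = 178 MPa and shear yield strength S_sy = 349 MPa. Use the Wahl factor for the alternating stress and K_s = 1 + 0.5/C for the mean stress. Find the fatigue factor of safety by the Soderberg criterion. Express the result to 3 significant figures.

1.08

C = D/d = 95.0/7.8 = 12.1795; K_W = (4C−1)/(4C−4)+0.615/C = 1.1176; K_s = 1+0.5/C = 1.0411
F_a = (F_max−F_min)/2 = 113 N; F_m = (F_max+F_min)/2 = 370 N
τ_a = K_W·8F_aD/(πd³) = 1.1176 × 57.605 = 64.378 MPa
τ_m = K_s·8F_mD/(πd³) = 1.0411 × 188.62 = 196.36 MPa
Soderberg: 1/n_f = τ_a/S_se + τ_m/S_sy = 64.378/178 + 196.36/349 = 0.36167 + 0.56264 = 0.92431
n_f = 1/0.92431 = 1.082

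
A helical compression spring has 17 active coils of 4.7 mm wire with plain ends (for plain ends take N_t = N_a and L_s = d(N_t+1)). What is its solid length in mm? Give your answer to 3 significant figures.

84.6 mm

plain ends: N_t = N_a = 17
L_s = d·(N_t+1) = 4.7 × 18 = 84.6 mm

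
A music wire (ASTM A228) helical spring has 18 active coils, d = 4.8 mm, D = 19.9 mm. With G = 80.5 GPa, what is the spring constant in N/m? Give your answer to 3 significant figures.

37700 N/m

k = Gd⁴/(8D³N_a) = (80.5×10³ × 4.8⁴) / (8 × 19.9³ × 18)
  = 4.27327e+07 / 1.13481e+06 = 37.656 N/mm = 37656 N/m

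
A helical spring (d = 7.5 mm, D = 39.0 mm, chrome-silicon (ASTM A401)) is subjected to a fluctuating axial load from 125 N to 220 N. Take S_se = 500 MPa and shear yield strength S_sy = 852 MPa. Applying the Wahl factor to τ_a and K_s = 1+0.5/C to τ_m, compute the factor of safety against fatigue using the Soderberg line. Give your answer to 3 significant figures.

C = D/d = 39.0/7.5 = 5.2000; K_W = (4C−1)/(4C−4)+0.615/C = 1.2968; K_s = 1+0.5/C = 1.0962
F_a = (F_max−F_min)/2 = 47.5 N; F_m = (F_max+F_min)/2 = 172.5 N
τ_a = K_W·8F_aD/(πd³) = 1.2968 × 11.182 = 14.501 MPa
τ_m = K_s·8F_mD/(πd³) = 1.0962 × 40.608 = 44.512 MPa
Soderberg: 1/n_f = τ_a/S_se + τ_m/S_sy = 14.501/500 + 44.512/852 = 0.02900 + 0.05224 = 0.081247
n_f = 1/0.081247 = 12.31

12.3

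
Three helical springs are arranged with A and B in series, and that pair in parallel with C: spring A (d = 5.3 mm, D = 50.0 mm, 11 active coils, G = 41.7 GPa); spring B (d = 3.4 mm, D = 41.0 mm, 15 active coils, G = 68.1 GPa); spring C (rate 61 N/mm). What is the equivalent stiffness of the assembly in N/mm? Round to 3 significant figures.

k_A = Gd⁴/(8D³N_a) = (41.7×10³)(5.3⁴)/(8·50.0³·11) = 2.9912 N/mm
k_B = Gd⁴/(8D³N_a) = (68.1×10³)(3.4⁴)/(8·41.0³·15) = 1.1003 N/mm
Springs A,B series: k_AB = 1/(1/2.9912+1/1.1003) = 0.80443 N/mm; parallel with C: k_eq = 0.80443+61 = 61.804 N/mm

61.8 N/mm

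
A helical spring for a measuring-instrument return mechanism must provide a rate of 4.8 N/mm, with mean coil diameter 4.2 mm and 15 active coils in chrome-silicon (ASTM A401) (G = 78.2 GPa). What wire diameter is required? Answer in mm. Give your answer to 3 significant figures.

d = (8D³N_a·k / G)^(1/4) = (8·4.2³·15·4.8 / (78.2×10³))^0.25
  = (0.54571)^0.25 = 0.8595 mm

0.859 mm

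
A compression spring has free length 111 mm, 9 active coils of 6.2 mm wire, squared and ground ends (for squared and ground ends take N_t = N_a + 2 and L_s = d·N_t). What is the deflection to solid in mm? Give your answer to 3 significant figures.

42.8 mm

N_t = 11; L_s = 6.2·11 = 68.2 mm
δ_solid = L₀ − L_s = 111 − 68.2 = 42.8 mm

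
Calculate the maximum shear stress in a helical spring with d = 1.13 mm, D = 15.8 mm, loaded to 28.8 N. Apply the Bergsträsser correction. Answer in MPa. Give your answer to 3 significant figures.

879 MPa

Spring index C = D/d = 15.8/1.13 = 13.9823
K_B = (4C+2)/(4C−3) = 57.929/52.929 = 1.0945
τ₀ = 8FD/(πd³) = 8·28.8·15.8/(π·1.13³) = 3640.32/4.533 = 803.07 MPa
τ_max = K·τ₀ = 1.0945 × 803.07 = 878.93 MPa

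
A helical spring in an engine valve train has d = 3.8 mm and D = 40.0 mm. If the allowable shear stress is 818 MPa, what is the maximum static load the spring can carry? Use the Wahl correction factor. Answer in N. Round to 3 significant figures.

C = D/d = 40.0/3.8 = 10.5263
K_W = (4C−1)/(4C−4) + 0.615/C = 41.105/38.105 + 0.0584 = 1.1372
τ_max = K·8FD/(πd³) → F_max = τ_allow·πd³/(8DK)
F_max = 818·π·3.8³/(8·40.0·1.1372) = 1.4101e+05/363.89 = 387.51 N

388 N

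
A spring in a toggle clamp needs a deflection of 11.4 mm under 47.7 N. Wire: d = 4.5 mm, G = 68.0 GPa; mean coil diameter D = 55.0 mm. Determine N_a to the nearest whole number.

5

Required rate k = F/δ = 47.7/11.4 = 4.1842 N/mm
N_a = Gd⁴/(8D³k) = (68.0×10³ × 4.5⁴)/(8 × 55.0³ × 4.1842)
    = 2.78842e+07 / 5.56918e+06 = 5.007 → 5 coils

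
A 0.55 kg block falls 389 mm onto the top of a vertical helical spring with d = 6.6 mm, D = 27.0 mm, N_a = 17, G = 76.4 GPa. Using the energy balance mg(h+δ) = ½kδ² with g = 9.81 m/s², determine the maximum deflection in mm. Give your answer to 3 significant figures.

8.90 mm

k = Gd⁴/(8D³N_a) = (76.4×10³)(6.6⁴)/(8·27.0³·17) = 54.155 N/mm
W = mg = 0.55 × 9.81 = 5.3955 N
½kδ² − Wδ − Wh = 0 → δ = (W + √(W² + 2kWh))/k
δ = (5.3955 + √(29.111 + 227327))/54.155 = (5.3955 + 476.82)/54.155 = 8.9043 mm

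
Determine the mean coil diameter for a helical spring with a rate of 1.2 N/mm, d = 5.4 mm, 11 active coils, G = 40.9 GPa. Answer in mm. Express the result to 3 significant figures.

69.1 mm

D = (Gd⁴/(8N_a·k))^(1/3) = (40.9×10³·5.4⁴/(8·11·1.2))^(1/3)
  = (329332)^(1/3) = 69.0576 mm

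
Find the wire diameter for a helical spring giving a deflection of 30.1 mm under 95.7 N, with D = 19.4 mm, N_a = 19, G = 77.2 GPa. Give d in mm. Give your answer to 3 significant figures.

2.60 mm

Required rate k = F/δ = 95.7/30.1 = 3.1794 N/mm
d = (8D³N_a·k / G)^(1/4) = (8·19.4³·19·3.1794 / (77.2×10³))^0.25
  = (45.706)^0.25 = 2.6001 mm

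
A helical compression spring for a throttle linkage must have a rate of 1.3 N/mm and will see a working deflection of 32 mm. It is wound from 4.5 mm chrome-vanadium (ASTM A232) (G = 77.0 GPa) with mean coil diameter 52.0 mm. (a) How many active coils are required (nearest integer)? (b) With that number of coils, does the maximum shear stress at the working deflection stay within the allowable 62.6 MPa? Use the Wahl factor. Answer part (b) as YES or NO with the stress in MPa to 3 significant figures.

N_a = Gd⁴/(8D³k) = (77.0×10³)(4.5⁴)/(8·52.0³·1.3) = 21.59 → N_a = 22
Actual rate k = Gd⁴/(8D³·22) = 1.2759 N/mm
Working load F = kδ = 1.2759·32 = 40.829 N
C = 52.0/4.5 = 11.5556; K_W = (4C−1)/(4C−4)+0.615/C = 1.1243
τ_max = K_W·8FD/(πd³) = 1.1243·59.33 = 66.703 MPa
τ_max > 62.6 MPa → exceeds allowable

(a) 22 coils; (b) NO, τ_max = 66.7 MPa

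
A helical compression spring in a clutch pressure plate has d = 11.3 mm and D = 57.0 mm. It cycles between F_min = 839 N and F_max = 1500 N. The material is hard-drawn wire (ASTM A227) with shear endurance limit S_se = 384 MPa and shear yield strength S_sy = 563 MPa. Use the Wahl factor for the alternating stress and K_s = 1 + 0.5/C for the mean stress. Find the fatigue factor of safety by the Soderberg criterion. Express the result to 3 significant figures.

2.92

C = D/d = 57.0/11.3 = 5.0442; K_W = (4C−1)/(4C−4)+0.615/C = 1.3074; K_s = 1+0.5/C = 1.0991
F_a = (F_max−F_min)/2 = 330.5 N; F_m = (F_max+F_min)/2 = 1169.5 N
τ_a = K_W·8F_aD/(πd³) = 1.3074 × 33.247 = 43.466 MPa
τ_m = K_s·8F_mD/(πd³) = 1.0991 × 117.65 = 129.31 MPa
Soderberg: 1/n_f = τ_a/S_se + τ_m/S_sy = 43.466/384 + 129.31/563 = 0.11319 + 0.22968 = 0.34287
n_f = 1/0.34287 = 2.917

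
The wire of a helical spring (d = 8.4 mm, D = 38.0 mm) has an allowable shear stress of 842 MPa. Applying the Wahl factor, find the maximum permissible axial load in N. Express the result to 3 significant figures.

3820 N

C = D/d = 38.0/8.4 = 4.5238
K_W = (4C−1)/(4C−4) + 0.615/C = 17.095/14.095 + 0.1359 = 1.3488
τ_max = K·8FD/(πd³) → F_max = τ_allow·πd³/(8DK)
F_max = 842·π·8.4³/(8·38.0·1.3488) = 1.5678e+06/410.03 = 3823.7 N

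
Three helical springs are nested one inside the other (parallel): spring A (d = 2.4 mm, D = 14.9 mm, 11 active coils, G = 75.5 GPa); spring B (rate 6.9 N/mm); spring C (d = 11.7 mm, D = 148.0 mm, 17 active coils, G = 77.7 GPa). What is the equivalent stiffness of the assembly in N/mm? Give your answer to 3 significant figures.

k_A = Gd⁴/(8D³N_a) = (75.5×10³)(2.4⁴)/(8·14.9³·11) = 8.605 N/mm
k_C = Gd⁴/(8D³N_a) = (77.7×10³)(11.7⁴)/(8·148.0³·17) = 3.3025 N/mm
Parallel: k_eq = 8.605 + 6.9 + 3.3025 = 18.807 N/mm

18.8 N/mm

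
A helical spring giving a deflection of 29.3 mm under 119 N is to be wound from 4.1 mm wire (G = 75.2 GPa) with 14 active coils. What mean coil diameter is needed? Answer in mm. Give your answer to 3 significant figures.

Required rate k = F/δ = 119/29.3 = 4.0614 N/mm
D = (Gd⁴/(8N_a·k))^(1/3) = (75.2×10³·4.1⁴/(8·14·4.0614))^(1/3)
  = (46715)^(1/3) = 36.0152 mm

36.0 mm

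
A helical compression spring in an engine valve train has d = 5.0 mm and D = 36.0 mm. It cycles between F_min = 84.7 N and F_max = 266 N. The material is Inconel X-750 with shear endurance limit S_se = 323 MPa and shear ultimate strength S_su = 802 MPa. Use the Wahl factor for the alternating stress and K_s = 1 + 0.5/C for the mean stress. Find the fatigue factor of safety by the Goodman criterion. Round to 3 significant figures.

2.38

C = D/d = 36.0/5.0 = 7.2000; K_W = (4C−1)/(4C−4)+0.615/C = 1.2064; K_s = 1+0.5/C = 1.0694
F_a = (F_max−F_min)/2 = 90.65 N; F_m = (F_max+F_min)/2 = 175.35 N
τ_a = K_W·8F_aD/(πd³) = 1.2064 × 66.481 = 80.202 MPa
τ_m = K_s·8F_mD/(πd³) = 1.0694 × 128.6 = 137.53 MPa
Goodman: 1/n_f = τ_a/S_se + τ_m/S_su = 80.202/323 + 137.53/802 = 0.24830 + 0.17148 = 0.41979
n_f = 1/0.41979 = 2.382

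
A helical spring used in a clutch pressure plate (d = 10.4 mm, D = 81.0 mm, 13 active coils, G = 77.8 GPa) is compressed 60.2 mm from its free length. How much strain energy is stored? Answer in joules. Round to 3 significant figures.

k = Gd⁴/(8D³N_a) = (77.8×10³)(10.4⁴)/(8·81.0³·13) = 16.467 N/mm
U = ½kδ² = 0.5 × 16.467 × 60.2² = 29839 N·mm = 29.839 J

29.8 J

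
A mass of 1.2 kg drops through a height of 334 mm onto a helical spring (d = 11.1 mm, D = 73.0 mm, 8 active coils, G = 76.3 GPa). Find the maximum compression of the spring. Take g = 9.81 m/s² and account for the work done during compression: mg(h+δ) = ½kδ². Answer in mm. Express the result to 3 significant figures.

k = Gd⁴/(8D³N_a) = (76.3×10³)(11.1⁴)/(8·73.0³·8) = 46.523 N/mm
W = mg = 1.2 × 9.81 = 11.772 N
½kδ² − Wδ − Wh = 0 → δ = (W + √(W² + 2kWh))/k
δ = (11.772 + √(138.58 + 365843))/46.523 = (11.772 + 604.96)/46.523 = 13.257 mm

13.3 mm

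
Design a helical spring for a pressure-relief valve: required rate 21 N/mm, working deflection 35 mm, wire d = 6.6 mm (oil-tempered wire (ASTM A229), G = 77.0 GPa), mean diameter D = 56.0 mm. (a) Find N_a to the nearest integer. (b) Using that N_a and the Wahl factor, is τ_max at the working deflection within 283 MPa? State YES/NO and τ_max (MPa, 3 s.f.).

(a) 5 coils; (b) NO, τ_max = 423 MPa

N_a = Gd⁴/(8D³k) = (77.0×10³)(6.6⁴)/(8·56.0³·21) = 4.952 → N_a = 5
Actual rate k = Gd⁴/(8D³·5) = 20.799 N/mm
Working load F = kδ = 20.799·35 = 727.96 N
C = 56.0/6.6 = 8.4848; K_W = (4C−1)/(4C−4)+0.615/C = 1.1727
τ_max = K_W·8FD/(πd³) = 1.1727·361.08 = 423.44 MPa
τ_max > 283 MPa → exceeds allowable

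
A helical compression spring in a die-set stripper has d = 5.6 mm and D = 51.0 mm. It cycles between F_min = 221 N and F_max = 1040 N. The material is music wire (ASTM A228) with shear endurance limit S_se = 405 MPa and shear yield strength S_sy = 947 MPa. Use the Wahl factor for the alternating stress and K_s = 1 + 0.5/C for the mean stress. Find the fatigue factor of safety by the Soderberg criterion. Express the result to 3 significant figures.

0.721

C = D/d = 51.0/5.6 = 9.1071; K_W = (4C−1)/(4C−4)+0.615/C = 1.1600; K_s = 1+0.5/C = 1.0549
F_a = (F_max−F_min)/2 = 409.5 N; F_m = (F_max+F_min)/2 = 630.5 N
τ_a = K_W·8F_aD/(πd³) = 1.1600 × 302.83 = 351.3 MPa
τ_m = K_s·8F_mD/(πd³) = 1.0549 × 466.26 = 491.86 MPa
Soderberg: 1/n_f = τ_a/S_se + τ_m/S_sy = 351.3/405 + 491.86/947 = 0.86740 + 0.51939 = 1.3868
n_f = 1/1.3868 = 0.7211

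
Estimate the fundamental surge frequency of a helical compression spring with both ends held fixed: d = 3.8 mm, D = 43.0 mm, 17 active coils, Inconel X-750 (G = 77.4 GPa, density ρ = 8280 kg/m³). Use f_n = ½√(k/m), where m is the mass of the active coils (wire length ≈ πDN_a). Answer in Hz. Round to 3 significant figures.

41.6 Hz

k = Gd⁴/(8D³N_a) = (77.4×10³)(3.8⁴)/(8·43.0³·17) = 1.4926 N/mm = 1492.6 N/m
Wire length L = πDN_a = π·43.0·17 = 2296.5 mm
m = ρ·(πd²/4)·L = 8280 × 11.341×10⁻⁶ m² × 2.2965 m = 0.21565 kg
f_n = ½√(k/m) = 0.5·√(1492.6/0.21565) = 0.5·√(6921.1) = 41.597 Hz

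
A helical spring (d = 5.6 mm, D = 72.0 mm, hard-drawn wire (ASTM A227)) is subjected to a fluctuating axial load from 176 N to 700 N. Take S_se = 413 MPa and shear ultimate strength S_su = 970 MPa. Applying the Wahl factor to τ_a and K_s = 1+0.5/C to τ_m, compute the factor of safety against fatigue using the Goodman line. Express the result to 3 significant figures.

C = D/d = 72.0/5.6 = 12.8571; K_W = (4C−1)/(4C−4)+0.615/C = 1.1111; K_s = 1+0.5/C = 1.0389
F_a = (F_max−F_min)/2 = 262 N; F_m = (F_max+F_min)/2 = 438 N
τ_a = K_W·8F_aD/(πd³) = 1.1111 × 273.53 = 303.92 MPa
τ_m = K_s·8F_mD/(πd³) = 1.0389 × 457.28 = 475.06 MPa
Goodman: 1/n_f = τ_a/S_se + τ_m/S_su = 303.92/413 + 475.06/970 = 0.73588 + 0.48976 = 1.2256
n_f = 1/1.2256 = 0.8159

0.816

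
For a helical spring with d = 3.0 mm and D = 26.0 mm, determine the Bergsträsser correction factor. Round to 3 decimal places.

1.158

C = D/d = 26.0/3.0 = 8.6667
K_B = (4C+2)/(4C−3) = 36.667/31.667 = 1.1579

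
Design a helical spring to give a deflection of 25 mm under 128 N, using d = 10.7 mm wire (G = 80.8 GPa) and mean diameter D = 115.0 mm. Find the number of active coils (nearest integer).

17

Required rate k = F/δ = 128/25 = 5.12 N/mm
N_a = Gd⁴/(8D³k) = (80.8×10³ × 10.7⁴)/(8 × 115.0³ × 5.12)
    = 1.05912e+09 / 6.2295e+07 = 17 → 17 coils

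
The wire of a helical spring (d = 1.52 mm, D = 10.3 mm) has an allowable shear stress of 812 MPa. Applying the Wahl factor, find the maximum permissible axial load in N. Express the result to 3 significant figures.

C = D/d = 10.3/1.52 = 6.7763
K_W = (4C−1)/(4C−4) + 0.615/C = 26.105/23.105 + 0.0908 = 1.2206
τ_max = K·8FD/(πd³) → F_max = τ_allow·πd³/(8DK)
F_max = 812·π·1.52³/(8·10.3·1.2206) = 8958.5/100.58 = 89.071 N

89.1 N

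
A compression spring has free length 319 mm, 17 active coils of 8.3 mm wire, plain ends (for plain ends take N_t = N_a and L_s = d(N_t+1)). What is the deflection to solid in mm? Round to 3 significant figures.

170 mm

N_t = 17; L_s = 8.3·18 = 149.4 mm
δ_solid = L₀ − L_s = 319 − 149.4 = 169.6 mm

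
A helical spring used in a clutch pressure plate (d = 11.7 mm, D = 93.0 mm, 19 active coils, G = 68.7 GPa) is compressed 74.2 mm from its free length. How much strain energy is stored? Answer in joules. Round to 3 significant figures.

29.0 J

k = Gd⁴/(8D³N_a) = (68.7×10³)(11.7⁴)/(8·93.0³·19) = 10.53 N/mm
U = ½kδ² = 0.5 × 10.53 × 74.2² = 28986 N·mm = 28.986 J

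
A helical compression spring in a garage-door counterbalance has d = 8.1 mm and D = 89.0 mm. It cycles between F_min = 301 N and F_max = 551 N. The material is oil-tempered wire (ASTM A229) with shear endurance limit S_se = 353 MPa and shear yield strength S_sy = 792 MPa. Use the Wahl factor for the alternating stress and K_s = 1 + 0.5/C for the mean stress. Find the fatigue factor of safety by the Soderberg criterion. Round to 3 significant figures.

C = D/d = 89.0/8.1 = 10.9877; K_W = (4C−1)/(4C−4)+0.615/C = 1.1311; K_s = 1+0.5/C = 1.0455
F_a = (F_max−F_min)/2 = 125 N; F_m = (F_max+F_min)/2 = 426 N
τ_a = K_W·8F_aD/(πd³) = 1.1311 × 53.307 = 60.294 MPa
τ_m = K_s·8F_mD/(πd³) = 1.0455 × 181.67 = 189.94 MPa
Soderberg: 1/n_f = τ_a/S_se + τ_m/S_sy = 60.294/353 + 189.94/792 = 0.17080 + 0.23982 = 0.41062
n_f = 1/0.41062 = 2.435

2.44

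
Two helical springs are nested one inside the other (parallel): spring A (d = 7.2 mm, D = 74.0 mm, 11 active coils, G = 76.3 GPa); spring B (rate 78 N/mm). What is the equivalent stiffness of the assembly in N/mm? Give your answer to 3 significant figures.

k_A = Gd⁴/(8D³N_a) = (76.3×10³)(7.2⁴)/(8·74.0³·11) = 5.7501 N/mm
Parallel: k_eq = 5.7501 + 78 = 83.75 N/mm

83.8 N/mm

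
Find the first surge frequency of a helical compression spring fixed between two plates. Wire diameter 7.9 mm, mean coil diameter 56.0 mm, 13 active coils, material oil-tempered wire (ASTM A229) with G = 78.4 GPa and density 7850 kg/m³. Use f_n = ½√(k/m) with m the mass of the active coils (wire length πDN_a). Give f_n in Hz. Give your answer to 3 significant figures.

68.9 Hz

k = Gd⁴/(8D³N_a) = (78.4×10³)(7.9⁴)/(8·56.0³·13) = 16.72 N/mm = 16720 N/m
Wire length L = πDN_a = π·56.0·13 = 2287.1 mm
m = ρ·(πd²/4)·L = 7850 × 49.017×10⁻⁶ m² × 2.2871 m = 0.88002 kg
f_n = ½√(k/m) = 0.5·√(16720/0.88002) = 0.5·√(18999) = 68.919 Hz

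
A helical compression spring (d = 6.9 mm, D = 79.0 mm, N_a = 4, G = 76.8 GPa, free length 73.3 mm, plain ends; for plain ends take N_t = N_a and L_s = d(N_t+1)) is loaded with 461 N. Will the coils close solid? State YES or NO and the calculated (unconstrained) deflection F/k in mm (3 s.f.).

YES, δ = 41.8 mm

k = Gd⁴/(8D³N_a) = (76.8×10³)(6.9⁴)/(8·79.0³·4) = 11.034 N/mm
N_t = 4; L_s = 6.9·5 = 34.5 mm; δ_solid = L₀ − L_s = 73.3 − 34.5 = 38.8 mm
δ = F/k = 461/11.034 = 41.781 mm
δ ≥ δ_solid → spring goes solid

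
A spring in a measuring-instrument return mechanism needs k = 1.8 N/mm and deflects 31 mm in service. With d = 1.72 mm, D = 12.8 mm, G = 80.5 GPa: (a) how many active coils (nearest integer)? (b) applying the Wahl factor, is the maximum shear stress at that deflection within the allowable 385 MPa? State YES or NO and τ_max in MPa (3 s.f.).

(a) 23 coils; (b) NO, τ_max = 435 MPa

N_a = Gd⁴/(8D³k) = (80.5×10³)(1.72⁴)/(8·12.8³·1.8) = 23.33 → N_a = 23
Actual rate k = Gd⁴/(8D³·23) = 1.8258 N/mm
Working load F = kδ = 1.8258·31 = 56.601 N
C = 12.8/1.72 = 7.4419; K_W = (4C−1)/(4C−4)+0.615/C = 1.1991
τ_max = K_W·8FD/(πd³) = 1.1991·362.57 = 434.74 MPa
τ_max > 385 MPa → exceeds allowable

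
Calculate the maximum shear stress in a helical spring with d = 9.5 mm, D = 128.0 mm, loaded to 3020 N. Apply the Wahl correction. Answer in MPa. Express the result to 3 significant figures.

1270 MPa

Spring index C = D/d = 128.0/9.5 = 13.4737
K_W = (4C−1)/(4C−4) + 0.615/C = 52.895/49.895 + 0.0456 = 1.1058
τ₀ = 8FD/(πd³) = 8·3020·128.0/(π·9.5³) = 3.09248e+06/2693.5 = 1148.1 MPa
τ_max = K·τ₀ = 1.1058 × 1148.1 = 1269.6 MPa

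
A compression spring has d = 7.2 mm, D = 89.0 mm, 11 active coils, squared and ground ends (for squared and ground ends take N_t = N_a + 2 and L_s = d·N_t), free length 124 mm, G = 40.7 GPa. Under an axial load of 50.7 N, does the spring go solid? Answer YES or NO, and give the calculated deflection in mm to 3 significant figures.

k = Gd⁴/(8D³N_a) = (40.7×10³)(7.2⁴)/(8·89.0³·11) = 1.7631 N/mm
N_t = 13; L_s = 7.2·13 = 93.6 mm; δ_solid = L₀ − L_s = 124 − 93.6 = 30.4 mm
δ = F/k = 50.7/1.7631 = 28.757 mm
δ < δ_solid → spring does not go solid

NO, δ = 28.8 mm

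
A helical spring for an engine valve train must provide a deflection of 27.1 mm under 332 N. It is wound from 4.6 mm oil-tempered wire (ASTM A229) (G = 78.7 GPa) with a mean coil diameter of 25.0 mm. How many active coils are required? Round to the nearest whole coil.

Required rate k = F/δ = 332/27.1 = 12.251 N/mm
N_a = Gd⁴/(8D³k) = (78.7×10³ × 4.6⁴)/(8 × 25.0³ × 12.251)
    = 3.52376e+07 / 1.53137e+06 = 23.01 → 23 coils

23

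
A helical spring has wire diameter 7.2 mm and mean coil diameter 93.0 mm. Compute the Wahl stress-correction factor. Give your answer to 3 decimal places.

C = D/d = 93.0/7.2 = 12.9167
K_W = (4C−1)/(4C−4) + 0.615/C = 50.667/47.667 + 0.0476 = 1.1105

1.111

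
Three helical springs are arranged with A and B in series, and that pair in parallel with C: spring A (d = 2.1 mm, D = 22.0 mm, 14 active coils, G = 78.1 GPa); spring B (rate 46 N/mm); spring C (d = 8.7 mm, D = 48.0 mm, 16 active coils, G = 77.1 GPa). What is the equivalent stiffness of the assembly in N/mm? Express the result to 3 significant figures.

32.4 N/mm

k_A = Gd⁴/(8D³N_a) = (78.1×10³)(2.1⁴)/(8·22.0³·14) = 1.2736 N/mm
k_C = Gd⁴/(8D³N_a) = (77.1×10³)(8.7⁴)/(8·48.0³·16) = 31.203 N/mm
Springs A,B series: k_AB = 1/(1/1.2736+1/46) = 1.2393 N/mm; parallel with C: k_eq = 1.2393+31.203 = 32.442 N/mm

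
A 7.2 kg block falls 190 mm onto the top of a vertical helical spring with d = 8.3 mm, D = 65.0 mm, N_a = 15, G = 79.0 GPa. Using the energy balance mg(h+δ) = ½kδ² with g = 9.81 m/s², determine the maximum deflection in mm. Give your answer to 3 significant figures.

55.2 mm

k = Gd⁴/(8D³N_a) = (79.0×10³)(8.3⁴)/(8·65.0³·15) = 11.377 N/mm
W = mg = 7.2 × 9.81 = 70.632 N
½kδ² − Wδ − Wh = 0 → δ = (W + √(W² + 2kWh))/k
δ = (70.632 + √(4988.9 + 305354))/11.377 = (70.632 + 557.08)/11.377 = 55.175 mm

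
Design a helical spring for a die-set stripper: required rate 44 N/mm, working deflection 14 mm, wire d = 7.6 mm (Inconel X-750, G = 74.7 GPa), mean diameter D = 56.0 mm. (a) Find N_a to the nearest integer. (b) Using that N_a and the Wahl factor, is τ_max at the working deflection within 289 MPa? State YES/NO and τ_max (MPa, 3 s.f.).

(a) 4 coils; (b) YES, τ_max = 242 MPa

N_a = Gd⁴/(8D³k) = (74.7×10³)(7.6⁴)/(8·56.0³·44) = 4.032 → N_a = 4
Actual rate k = Gd⁴/(8D³·4) = 44.347 N/mm
Working load F = kδ = 44.347·14 = 620.85 N
C = 56.0/7.6 = 7.3684; K_W = (4C−1)/(4C−4)+0.615/C = 1.2012
τ_max = K_W·8FD/(πd³) = 1.2012·201.69 = 242.27 MPa
τ_max ≤ 289 MPa → acceptable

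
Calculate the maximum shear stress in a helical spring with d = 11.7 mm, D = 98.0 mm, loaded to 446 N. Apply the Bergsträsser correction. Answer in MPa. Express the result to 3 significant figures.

Spring index C = D/d = 98.0/11.7 = 8.3761
K_B = (4C+2)/(4C−3) = 35.504/30.504 = 1.1639
τ₀ = 8FD/(πd³) = 8·446·98.0/(π·11.7³) = 349664/5031.6 = 69.493 MPa
τ_max = K·τ₀ = 1.1639 × 69.493 = 80.884 MPa

80.9 MPa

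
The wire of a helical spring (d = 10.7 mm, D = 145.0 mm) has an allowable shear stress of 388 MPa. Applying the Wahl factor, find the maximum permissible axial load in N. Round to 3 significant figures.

1160 N

C = D/d = 145.0/10.7 = 13.5514
K_W = (4C−1)/(4C−4) + 0.615/C = 53.206/50.206 + 0.0454 = 1.1051
τ_max = K·8FD/(πd³) → F_max = τ_allow·πd³/(8DK)
F_max = 388·π·10.7³/(8·145.0·1.1051) = 1.4933e+06/1282 = 1164.8 N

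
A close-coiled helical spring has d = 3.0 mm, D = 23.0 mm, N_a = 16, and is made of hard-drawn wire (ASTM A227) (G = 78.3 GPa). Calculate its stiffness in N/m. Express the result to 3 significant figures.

4070 N/m

k = Gd⁴/(8D³N_a) = (78.3×10³ × 3.0⁴) / (8 × 23.0³ × 16)
  = 6.3423e+06 / 1.55738e+06 = 4.0724 N/mm = 4072.4 N/m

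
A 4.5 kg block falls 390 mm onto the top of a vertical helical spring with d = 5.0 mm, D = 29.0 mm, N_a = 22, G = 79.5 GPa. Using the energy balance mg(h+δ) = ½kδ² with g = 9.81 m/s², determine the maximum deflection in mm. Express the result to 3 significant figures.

k = Gd⁴/(8D³N_a) = (79.5×10³)(5.0⁴)/(8·29.0³·22) = 11.576 N/mm
W = mg = 4.5 × 9.81 = 44.145 N
½kδ² − Wδ − Wh = 0 → δ = (W + √(W² + 2kWh))/k
δ = (44.145 + √(1948.8 + 398581))/11.576 = (44.145 + 632.87)/11.576 = 58.487 mm

58.5 mm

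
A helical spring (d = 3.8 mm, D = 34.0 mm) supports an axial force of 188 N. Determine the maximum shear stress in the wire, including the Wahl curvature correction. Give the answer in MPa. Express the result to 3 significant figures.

345 MPa

Spring index C = D/d = 34.0/3.8 = 8.9474
K_W = (4C−1)/(4C−4) + 0.615/C = 34.789/31.789 + 0.0687 = 1.1631
τ₀ = 8FD/(πd³) = 8·188·34.0/(π·3.8³) = 51136/172.39 = 296.64 MPa
τ_max = K·τ₀ = 1.1631 × 296.64 = 345.02 MPa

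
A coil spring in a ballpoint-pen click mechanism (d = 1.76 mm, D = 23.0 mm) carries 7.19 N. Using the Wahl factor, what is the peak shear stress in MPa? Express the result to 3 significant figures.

Spring index C = D/d = 23.0/1.76 = 13.0682
K_W = (4C−1)/(4C−4) + 0.615/C = 51.273/48.273 + 0.0471 = 1.1092
τ₀ = 8FD/(πd³) = 8·7.19·23.0/(π·1.76³) = 1322.96/17.127 = 77.243 MPa
τ_max = K·τ₀ = 1.1092 × 77.243 = 85.678 MPa

85.7 MPa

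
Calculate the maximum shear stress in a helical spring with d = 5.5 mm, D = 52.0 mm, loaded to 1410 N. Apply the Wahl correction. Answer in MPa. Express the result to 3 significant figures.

1290 MPa

Spring index C = D/d = 52.0/5.5 = 9.4545
K_W = (4C−1)/(4C−4) + 0.615/C = 36.818/33.818 + 0.0650 = 1.1538
τ₀ = 8FD/(πd³) = 8·1410·52.0/(π·5.5³) = 586560/522.68 = 1122.2 MPa
τ_max = K·τ₀ = 1.1538 × 1122.2 = 1294.8 MPa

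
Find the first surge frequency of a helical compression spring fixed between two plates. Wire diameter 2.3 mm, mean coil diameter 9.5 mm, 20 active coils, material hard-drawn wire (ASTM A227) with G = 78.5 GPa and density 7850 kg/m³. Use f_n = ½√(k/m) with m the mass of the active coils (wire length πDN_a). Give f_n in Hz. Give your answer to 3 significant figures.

k = Gd⁴/(8D³N_a) = (78.5×10³)(2.3⁴)/(8·9.5³·20) = 16.014 N/mm = 16014 N/m
Wire length L = πDN_a = π·9.5·20 = 596.9 mm
m = ρ·(πd²/4)·L = 7850 × 4.1548×10⁻⁶ m² × 0.5969 m = 0.019468 kg
f_n = ½√(k/m) = 0.5·√(16014/0.019468) = 0.5·√(8.2257e+05) = 453.48 Hz

453 Hz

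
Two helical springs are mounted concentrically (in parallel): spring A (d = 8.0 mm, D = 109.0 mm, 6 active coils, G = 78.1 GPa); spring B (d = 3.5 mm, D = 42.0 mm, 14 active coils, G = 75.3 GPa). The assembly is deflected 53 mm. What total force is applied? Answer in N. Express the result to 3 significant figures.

k_A = Gd⁴/(8D³N_a) = (78.1×10³)(8.0⁴)/(8·109.0³·6) = 5.1462 N/mm
k_B = Gd⁴/(8D³N_a) = (75.3×10³)(3.5⁴)/(8·42.0³·14) = 1.3618 N/mm
Parallel: k_eq = 5.1462 + 1.3618 = 6.508 N/mm
F = k_eq·δ = 6.508·53 = 344.92 N

345 N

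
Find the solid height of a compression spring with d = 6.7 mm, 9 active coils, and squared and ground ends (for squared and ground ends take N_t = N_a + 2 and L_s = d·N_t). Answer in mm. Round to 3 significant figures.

squared and ground ends: N_t = N_a + 2 = 9 + 2 = 11
L_s = d·N_t = 6.7 × 11 = 73.7 mm

73.7 mm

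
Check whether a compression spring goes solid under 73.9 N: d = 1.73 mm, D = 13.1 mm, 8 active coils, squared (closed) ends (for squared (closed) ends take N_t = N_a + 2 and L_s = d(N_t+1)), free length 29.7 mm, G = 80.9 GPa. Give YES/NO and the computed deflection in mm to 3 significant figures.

YES, δ = 14.7 mm

k = Gd⁴/(8D³N_a) = (80.9×10³)(1.73⁴)/(8·13.1³·8) = 5.0366 N/mm
N_t = 10; L_s = 1.73·11 = 19.03 mm; δ_solid = L₀ − L_s = 29.7 − 19.03 = 10.67 mm
δ = F/k = 73.9/5.0366 = 14.673 mm
δ ≥ δ_solid → spring goes solid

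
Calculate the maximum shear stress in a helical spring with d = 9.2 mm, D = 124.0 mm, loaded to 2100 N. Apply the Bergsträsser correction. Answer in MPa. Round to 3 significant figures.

Spring index C = D/d = 124.0/9.2 = 13.4783
K_B = (4C+2)/(4C−3) = 55.913/50.913 = 1.0982
τ₀ = 8FD/(πd³) = 8·2100·124.0/(π·9.2³) = 2.0832e+06/2446.3 = 851.56 MPa
τ_max = K·τ₀ = 1.0982 × 851.56 = 935.19 MPa

935 MPa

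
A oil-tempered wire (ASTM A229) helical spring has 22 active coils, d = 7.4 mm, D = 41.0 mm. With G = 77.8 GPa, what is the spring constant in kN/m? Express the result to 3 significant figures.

19.2 kN/m

k = Gd⁴/(8D³N_a) = (77.8×10³ × 7.4⁴) / (8 × 41.0³ × 22)
  = 2.33296e+08 / 1.21301e+07 = 19.233 N/mm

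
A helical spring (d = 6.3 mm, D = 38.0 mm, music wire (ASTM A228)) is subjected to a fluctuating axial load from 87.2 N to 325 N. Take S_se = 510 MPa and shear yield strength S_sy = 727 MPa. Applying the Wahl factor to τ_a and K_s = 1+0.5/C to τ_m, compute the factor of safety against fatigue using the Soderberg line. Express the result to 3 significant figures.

4.32

C = D/d = 38.0/6.3 = 6.0317; K_W = (4C−1)/(4C−4)+0.615/C = 1.2510; K_s = 1+0.5/C = 1.0829
F_a = (F_max−F_min)/2 = 118.9 N; F_m = (F_max+F_min)/2 = 206.1 N
τ_a = K_W·8F_aD/(πd³) = 1.2510 × 46.013 = 57.563 MPa
τ_m = K_s·8F_mD/(πd³) = 1.0829 × 79.759 = 86.371 MPa
Soderberg: 1/n_f = τ_a/S_se + τ_m/S_sy = 57.563/510 + 86.371/727 = 0.11287 + 0.11880 = 0.23167
n_f = 1/0.23167 = 4.316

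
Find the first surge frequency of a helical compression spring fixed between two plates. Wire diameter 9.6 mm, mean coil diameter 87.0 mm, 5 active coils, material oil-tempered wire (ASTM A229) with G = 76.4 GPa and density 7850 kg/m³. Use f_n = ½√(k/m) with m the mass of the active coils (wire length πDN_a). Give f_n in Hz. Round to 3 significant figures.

k = Gd⁴/(8D³N_a) = (76.4×10³)(9.6⁴)/(8·87.0³·5) = 24.635 N/mm = 24635 N/m
Wire length L = πDN_a = π·87.0·5 = 1366.6 mm
m = ρ·(πd²/4)·L = 7850 × 72.382×10⁻⁶ m² × 1.3666 m = 0.7765 kg
f_n = ½√(k/m) = 0.5·√(24635/0.7765) = 0.5·√(31726) = 89.059 Hz

89.1 Hz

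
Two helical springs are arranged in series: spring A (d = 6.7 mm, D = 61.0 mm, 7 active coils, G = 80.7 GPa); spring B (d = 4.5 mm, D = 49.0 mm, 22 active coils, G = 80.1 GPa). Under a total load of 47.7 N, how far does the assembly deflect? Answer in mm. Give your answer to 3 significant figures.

k_A = Gd⁴/(8D³N_a) = (80.7×10³)(6.7⁴)/(8·61.0³·7) = 12.794 N/mm
k_B = Gd⁴/(8D³N_a) = (80.1×10³)(4.5⁴)/(8·49.0³·22) = 1.5863 N/mm
Series: 1/k_eq = 1/12.794 + 1/1.5863 = 0.70857; k_eq = 1.4113 N/mm
δ = F/k_eq = 47.7/1.4113 = 33.799 mm

33.8 mm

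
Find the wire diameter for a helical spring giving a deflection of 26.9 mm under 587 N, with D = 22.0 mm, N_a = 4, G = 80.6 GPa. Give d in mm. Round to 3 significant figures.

3.10 mm

Required rate k = F/δ = 587/26.9 = 21.822 N/mm
d = (8D³N_a·k / G)^(1/4) = (8·22.0³·4·21.822 / (80.6×10³))^0.25
  = (92.251)^0.25 = 3.0991 mm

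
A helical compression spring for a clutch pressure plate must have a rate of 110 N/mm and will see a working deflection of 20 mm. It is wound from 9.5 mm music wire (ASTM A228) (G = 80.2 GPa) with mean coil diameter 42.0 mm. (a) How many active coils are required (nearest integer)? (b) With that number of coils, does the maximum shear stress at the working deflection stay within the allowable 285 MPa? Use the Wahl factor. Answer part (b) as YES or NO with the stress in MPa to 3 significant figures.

(a) 10 coils; (b) NO, τ_max = 373 MPa

N_a = Gd⁴/(8D³k) = (80.2×10³)(9.5⁴)/(8·42.0³·110) = 10.02 → N_a = 10
Actual rate k = Gd⁴/(8D³·10) = 110.21 N/mm
Working load F = kδ = 110.21·20 = 2204.3 N
C = 42.0/9.5 = 4.4211; K_W = (4C−1)/(4C−4)+0.615/C = 1.3583
τ_max = K_W·8FD/(πd³) = 1.3583·274.97 = 373.5 MPa
τ_max > 285 MPa → exceeds allowable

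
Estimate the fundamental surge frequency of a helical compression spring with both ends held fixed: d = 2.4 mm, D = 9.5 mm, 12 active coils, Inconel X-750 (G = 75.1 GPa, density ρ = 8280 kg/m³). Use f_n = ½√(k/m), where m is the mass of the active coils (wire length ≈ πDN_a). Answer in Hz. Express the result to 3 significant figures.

751 Hz

k = Gd⁴/(8D³N_a) = (75.1×10³)(2.4⁴)/(8·9.5³·12) = 30.272 N/mm = 30272 N/m
Wire length L = πDN_a = π·9.5·12 = 358.14 mm
m = ρ·(πd²/4)·L = 8280 × 4.5239×10⁻⁶ m² × 0.35814 m = 0.013415 kg
f_n = ½√(k/m) = 0.5·√(30272/0.013415) = 0.5·√(2.2566e+06) = 751.09 Hz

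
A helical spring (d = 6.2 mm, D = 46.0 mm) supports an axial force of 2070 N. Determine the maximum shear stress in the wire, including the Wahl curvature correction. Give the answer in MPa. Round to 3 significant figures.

1220 MPa

Spring index C = D/d = 46.0/6.2 = 7.4194
K_W = (4C−1)/(4C−4) + 0.615/C = 28.677/25.677 + 0.0829 = 1.1997
τ₀ = 8FD/(πd³) = 8·2070·46.0/(π·6.2³) = 761760/748.73 = 1017.4 MPa
τ_max = K·τ₀ = 1.1997 × 1017.4 = 1220.6 MPa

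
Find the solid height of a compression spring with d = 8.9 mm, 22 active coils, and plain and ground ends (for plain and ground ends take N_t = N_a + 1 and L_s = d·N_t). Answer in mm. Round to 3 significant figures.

plain and ground ends: N_t = N_a + 1 = 22 + 1 = 23
L_s = d·N_t = 8.9 × 23 = 204.7 mm

205 mm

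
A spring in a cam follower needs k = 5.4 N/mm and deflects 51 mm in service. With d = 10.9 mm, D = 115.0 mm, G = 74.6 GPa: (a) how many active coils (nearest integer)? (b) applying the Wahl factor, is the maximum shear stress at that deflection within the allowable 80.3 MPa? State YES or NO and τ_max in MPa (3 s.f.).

(a) 16 coils; (b) YES, τ_max = 70.9 MPa

N_a = Gd⁴/(8D³k) = (74.6×10³)(10.9⁴)/(8·115.0³·5.4) = 16.03 → N_a = 16
Actual rate k = Gd⁴/(8D³·16) = 5.4093 N/mm
Working load F = kδ = 5.4093·51 = 275.87 N
C = 115.0/10.9 = 10.5505; K_W = (4C−1)/(4C−4)+0.615/C = 1.1368
τ_max = K_W·8FD/(πd³) = 1.1368·62.384 = 70.919 MPa
τ_max ≤ 80.3 MPa → acceptable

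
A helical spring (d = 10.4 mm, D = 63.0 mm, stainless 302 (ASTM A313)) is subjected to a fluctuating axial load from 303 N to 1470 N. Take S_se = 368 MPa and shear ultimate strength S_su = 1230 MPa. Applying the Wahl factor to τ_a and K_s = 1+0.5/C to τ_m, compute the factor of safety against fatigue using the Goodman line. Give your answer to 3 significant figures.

2.54

C = D/d = 63.0/10.4 = 6.0577; K_W = (4C−1)/(4C−4)+0.615/C = 1.2498; K_s = 1+0.5/C = 1.0825
F_a = (F_max−F_min)/2 = 583.5 N; F_m = (F_max+F_min)/2 = 886.5 N
τ_a = K_W·8F_aD/(πd³) = 1.2498 × 83.219 = 104.01 MPa
τ_m = K_s·8F_mD/(πd³) = 1.0825 × 126.43 = 136.87 MPa
Goodman: 1/n_f = τ_a/S_se + τ_m/S_su = 104.01/368 + 136.87/1230 = 0.28263 + 0.11128 = 0.39391
n_f = 1/0.39391 = 2.539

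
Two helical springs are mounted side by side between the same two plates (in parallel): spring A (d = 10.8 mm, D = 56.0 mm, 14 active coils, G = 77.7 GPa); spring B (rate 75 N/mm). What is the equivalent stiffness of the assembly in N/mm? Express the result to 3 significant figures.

k_A = Gd⁴/(8D³N_a) = (77.7×10³)(10.8⁴)/(8·56.0³·14) = 53.744 N/mm
Parallel: k_eq = 53.744 + 75 = 128.74 N/mm

129 N/mm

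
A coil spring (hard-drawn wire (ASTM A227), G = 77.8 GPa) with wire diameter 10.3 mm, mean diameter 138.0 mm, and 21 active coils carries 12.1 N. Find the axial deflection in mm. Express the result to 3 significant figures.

6.10 mm

k = Gd⁴/(8D³N_a) = (77.8×10³)(10.3⁴)/(8·138.0³·21) = 1.9833 N/mm
δ = F/k = 12.1 / 1.9833 = 6.101 mm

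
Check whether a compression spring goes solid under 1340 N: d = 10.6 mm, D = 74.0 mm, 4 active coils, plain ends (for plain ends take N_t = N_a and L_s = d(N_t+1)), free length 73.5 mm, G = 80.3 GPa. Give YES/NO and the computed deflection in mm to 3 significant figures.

k = Gd⁴/(8D³N_a) = (80.3×10³)(10.6⁴)/(8·74.0³·4) = 78.18 N/mm
N_t = 4; L_s = 10.6·5 = 53 mm; δ_solid = L₀ − L_s = 73.5 − 53 = 20.5 mm
δ = F/k = 1340/78.18 = 17.14 mm
δ < δ_solid → spring does not go solid

NO, δ = 17.1 mm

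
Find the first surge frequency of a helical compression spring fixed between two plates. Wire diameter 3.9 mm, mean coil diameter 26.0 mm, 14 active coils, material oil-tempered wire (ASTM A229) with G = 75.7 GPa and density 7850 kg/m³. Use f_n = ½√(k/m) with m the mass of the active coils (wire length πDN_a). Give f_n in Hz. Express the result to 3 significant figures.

144 Hz

k = Gd⁴/(8D³N_a) = (75.7×10³)(3.9⁴)/(8·26.0³·14) = 8.8964 N/mm = 8896.4 N/m
Wire length L = πDN_a = π·26.0·14 = 1143.5 mm
m = ρ·(πd²/4)·L = 7850 × 11.946×10⁻⁶ m² × 1.1435 m = 0.10724 kg
f_n = ½√(k/m) = 0.5·√(8896.4/0.10724) = 0.5·√(82961) = 144.02 Hz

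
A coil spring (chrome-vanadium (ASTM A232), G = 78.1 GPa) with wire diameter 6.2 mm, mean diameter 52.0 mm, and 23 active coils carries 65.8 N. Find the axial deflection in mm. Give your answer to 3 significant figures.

14.8 mm

k = Gd⁴/(8D³N_a) = (78.1×10³)(6.2⁴)/(8·52.0³·23) = 4.4606 N/mm
δ = F/k = 65.8 / 4.4606 = 14.751 mm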